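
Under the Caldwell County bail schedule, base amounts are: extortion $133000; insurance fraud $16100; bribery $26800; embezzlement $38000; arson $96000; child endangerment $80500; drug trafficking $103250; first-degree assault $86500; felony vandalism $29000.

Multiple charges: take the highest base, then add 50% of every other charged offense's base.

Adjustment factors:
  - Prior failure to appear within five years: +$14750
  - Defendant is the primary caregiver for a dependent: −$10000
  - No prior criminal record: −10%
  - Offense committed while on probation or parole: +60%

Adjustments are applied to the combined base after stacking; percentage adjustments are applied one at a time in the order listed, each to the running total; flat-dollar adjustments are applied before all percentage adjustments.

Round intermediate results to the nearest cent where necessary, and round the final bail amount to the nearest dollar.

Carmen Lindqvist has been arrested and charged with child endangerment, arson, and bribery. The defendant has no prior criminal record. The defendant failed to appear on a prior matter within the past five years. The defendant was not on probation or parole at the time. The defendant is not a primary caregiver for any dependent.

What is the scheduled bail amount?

Base amounts from the schedule: child endangerment $80500; arson $96000; bribery $26800.
Stacking rule: highest base plus 50% of each additional charge. Highest is arson at $96000. Additional: $80500 × 50% = $40250; $26800 × 50% = $13400. Combined base = $96000 + $53650 = $149650.
Prior failure to appear within five years (+$14750 flat): $149650 + $14750 = $164400.
No prior criminal record (−10%): $164400 × 0.9 = $147960.

$147960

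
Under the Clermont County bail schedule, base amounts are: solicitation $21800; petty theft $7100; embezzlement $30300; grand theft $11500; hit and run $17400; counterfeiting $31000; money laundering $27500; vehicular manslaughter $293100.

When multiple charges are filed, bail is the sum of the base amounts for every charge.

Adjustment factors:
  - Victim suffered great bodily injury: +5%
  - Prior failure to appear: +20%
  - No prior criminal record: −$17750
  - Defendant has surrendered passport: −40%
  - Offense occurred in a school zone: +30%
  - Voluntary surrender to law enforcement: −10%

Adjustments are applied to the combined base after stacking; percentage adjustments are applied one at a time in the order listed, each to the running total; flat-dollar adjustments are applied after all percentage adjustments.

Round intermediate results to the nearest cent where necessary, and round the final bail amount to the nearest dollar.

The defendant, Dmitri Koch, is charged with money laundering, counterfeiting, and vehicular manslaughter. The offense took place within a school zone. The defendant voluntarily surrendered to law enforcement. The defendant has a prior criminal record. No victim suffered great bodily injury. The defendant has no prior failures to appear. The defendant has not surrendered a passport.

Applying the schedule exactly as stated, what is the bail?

$411372

Base amounts from the schedule: money laundering $27500; counterfeiting $31000; vehicular manslaughter $293100.
Stacking rule: sum of all bases. $27500 + $31000 + $293100 = $351600.
Offense occurred in a school zone (+30%): $351600 × 1.3 = $457080.
Voluntary surrender to law enforcement (−10%): $457080 × 0.9 = $411372.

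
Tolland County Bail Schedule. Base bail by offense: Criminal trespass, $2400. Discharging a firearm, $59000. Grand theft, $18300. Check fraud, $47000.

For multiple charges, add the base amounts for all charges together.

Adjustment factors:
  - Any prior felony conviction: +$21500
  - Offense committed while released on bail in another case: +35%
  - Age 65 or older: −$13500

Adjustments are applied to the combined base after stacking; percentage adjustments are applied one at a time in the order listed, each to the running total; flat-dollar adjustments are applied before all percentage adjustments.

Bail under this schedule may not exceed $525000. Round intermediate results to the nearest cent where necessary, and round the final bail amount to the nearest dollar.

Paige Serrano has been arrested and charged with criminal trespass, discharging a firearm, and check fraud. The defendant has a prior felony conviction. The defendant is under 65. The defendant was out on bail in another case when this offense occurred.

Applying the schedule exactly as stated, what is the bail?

Base amounts from the schedule: criminal trespass $2400; discharging a firearm $59000; check fraud $47000.
Stacking rule: sum of all bases. $2400 + $59000 + $47000 = $108400.
Any prior felony conviction (+$21500 flat): $108400 + $21500 = $129900.
Offense committed while released on bail in another case (+35%): $129900 × 1.35 = $175365.
$175365 is within the $525000 maximum.

$175365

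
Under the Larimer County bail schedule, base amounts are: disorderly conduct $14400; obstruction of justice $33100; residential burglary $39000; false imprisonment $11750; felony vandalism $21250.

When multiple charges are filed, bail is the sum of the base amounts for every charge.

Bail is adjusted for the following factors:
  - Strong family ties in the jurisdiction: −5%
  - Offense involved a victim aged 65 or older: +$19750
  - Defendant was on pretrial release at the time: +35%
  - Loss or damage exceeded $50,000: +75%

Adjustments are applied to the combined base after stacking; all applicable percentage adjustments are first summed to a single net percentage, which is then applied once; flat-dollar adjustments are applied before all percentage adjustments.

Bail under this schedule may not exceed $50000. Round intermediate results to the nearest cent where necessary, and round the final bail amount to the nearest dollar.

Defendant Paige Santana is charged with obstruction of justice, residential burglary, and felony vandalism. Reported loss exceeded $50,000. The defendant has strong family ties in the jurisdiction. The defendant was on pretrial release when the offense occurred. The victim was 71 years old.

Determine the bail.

$50000

Base amounts from the schedule: obstruction of justice $33100; residential burglary $39000; felony vandalism $21250.
Stacking rule: sum of all bases. $33100 + $39000 + $21250 = $93350.
Offense involved a victim aged 65 or older (+$19750 flat): $93350 + $19750 = $113100.
Net percentage adjustment: −5% +35% +75% = +105%. $113100 × 2.05 = $231855.
Result $231855 exceeds the maximum of $50000; bail is capped at $50000.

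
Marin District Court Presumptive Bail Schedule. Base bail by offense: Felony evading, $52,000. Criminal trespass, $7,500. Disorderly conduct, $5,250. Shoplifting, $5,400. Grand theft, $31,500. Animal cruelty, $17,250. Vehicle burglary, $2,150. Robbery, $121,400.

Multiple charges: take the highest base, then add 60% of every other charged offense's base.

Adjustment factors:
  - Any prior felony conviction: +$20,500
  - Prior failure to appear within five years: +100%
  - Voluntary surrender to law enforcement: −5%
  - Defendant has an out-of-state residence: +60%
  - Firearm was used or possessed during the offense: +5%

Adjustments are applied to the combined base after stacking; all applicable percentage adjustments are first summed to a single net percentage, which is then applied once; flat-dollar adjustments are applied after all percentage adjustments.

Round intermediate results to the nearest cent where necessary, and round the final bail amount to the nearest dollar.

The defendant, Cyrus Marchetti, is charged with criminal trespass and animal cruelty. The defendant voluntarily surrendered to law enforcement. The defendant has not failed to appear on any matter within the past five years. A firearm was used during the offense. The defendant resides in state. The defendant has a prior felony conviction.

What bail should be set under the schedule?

Base amounts from the schedule: criminal trespass $7,500; animal cruelty $17,250.
Stacking rule: highest base plus 60% of each additional charge. Highest is animal cruelty at $17,250. Additional: $7,500 × 60% = $4,500. Combined base = $17,250 + $4,500 = $21,750.
Net percentage adjustment: −5% +5% = +0%. $21,750 × 1 = $21,750.
Any prior felony conviction (+$20,500 flat): $21,750 + $20,500 = $42,250.

$42,250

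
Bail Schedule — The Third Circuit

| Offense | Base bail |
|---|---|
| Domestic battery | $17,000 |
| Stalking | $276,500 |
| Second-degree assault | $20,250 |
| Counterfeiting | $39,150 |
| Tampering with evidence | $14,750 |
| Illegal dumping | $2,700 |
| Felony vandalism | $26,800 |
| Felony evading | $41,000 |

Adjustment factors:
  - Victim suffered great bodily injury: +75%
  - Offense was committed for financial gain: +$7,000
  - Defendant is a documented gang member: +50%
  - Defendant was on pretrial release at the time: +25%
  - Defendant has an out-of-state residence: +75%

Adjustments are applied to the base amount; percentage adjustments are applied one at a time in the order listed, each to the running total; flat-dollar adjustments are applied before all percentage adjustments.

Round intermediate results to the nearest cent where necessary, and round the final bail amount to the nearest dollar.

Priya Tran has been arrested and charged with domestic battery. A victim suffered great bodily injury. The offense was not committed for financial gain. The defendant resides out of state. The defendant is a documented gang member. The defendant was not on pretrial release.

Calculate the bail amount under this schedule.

Base amounts from the schedule: domestic battery $17,000.
Single charge. Combined base = $17,000.
Victim suffered great bodily injury (+75%): $17,000 × 1.75 = $29,750.
Defendant is a documented gang member (+50%): $29,750 × 1.5 = $44,625.
Defendant has an out-of-state residence (+75%): $44,625 × 1.75 = $78,093.75.
Rounded to the nearest dollar: $78,094.

$78,094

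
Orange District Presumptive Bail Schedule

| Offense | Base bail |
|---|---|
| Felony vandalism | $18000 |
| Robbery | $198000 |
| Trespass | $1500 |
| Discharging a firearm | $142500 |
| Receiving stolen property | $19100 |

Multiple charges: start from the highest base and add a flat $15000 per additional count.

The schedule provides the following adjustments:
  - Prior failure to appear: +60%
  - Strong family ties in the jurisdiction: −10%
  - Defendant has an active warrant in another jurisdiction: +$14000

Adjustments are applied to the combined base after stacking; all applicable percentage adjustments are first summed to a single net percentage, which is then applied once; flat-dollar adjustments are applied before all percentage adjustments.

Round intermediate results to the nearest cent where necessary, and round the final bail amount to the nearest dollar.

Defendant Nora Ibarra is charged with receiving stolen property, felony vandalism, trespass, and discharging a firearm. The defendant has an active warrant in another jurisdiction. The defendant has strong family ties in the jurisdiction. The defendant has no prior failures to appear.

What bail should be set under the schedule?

Base amounts from the schedule: receiving stolen property $19100; felony vandalism $18000; trespass $1500; discharging a firearm $142500.
Stacking rule: highest base plus $15000 per additional charge. Highest is discharging a firearm at $142500; 3 additional charges → +$45000. Combined base = $187500.
Defendant has an active warrant in another jurisdiction (+$14000 flat): $187500 + $14000 = $201500.
Strong family ties in the jurisdiction (−10%): $201500 × 0.9 = $181350.

$181350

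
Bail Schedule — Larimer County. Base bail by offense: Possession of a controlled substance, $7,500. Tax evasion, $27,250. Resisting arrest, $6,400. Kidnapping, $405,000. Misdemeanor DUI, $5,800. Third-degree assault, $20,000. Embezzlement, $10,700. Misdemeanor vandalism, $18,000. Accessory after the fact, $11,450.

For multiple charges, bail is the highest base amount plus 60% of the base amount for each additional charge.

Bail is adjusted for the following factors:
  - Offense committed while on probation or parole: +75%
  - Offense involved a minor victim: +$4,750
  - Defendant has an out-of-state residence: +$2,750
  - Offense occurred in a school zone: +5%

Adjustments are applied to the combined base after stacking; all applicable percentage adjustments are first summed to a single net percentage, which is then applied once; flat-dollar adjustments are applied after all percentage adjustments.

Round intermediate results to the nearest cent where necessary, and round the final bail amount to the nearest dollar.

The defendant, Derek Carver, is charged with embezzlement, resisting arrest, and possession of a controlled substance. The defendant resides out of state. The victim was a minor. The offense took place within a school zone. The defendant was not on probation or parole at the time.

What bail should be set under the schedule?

Base amounts from the schedule: embezzlement $10,700; resisting arrest $6,400; possession of a controlled substance $7,500.
Stacking rule: highest base plus 60% of each additional charge. Highest is embezzlement at $10,700. Additional: $6,400 × 60% = $3,840; $7,500 × 60% = $4,500. Combined base = $10,700 + $8,340 = $19,040.
Offense occurred in a school zone (+5%): $19,040 × 1.05 = $19,992.
Offense involved a minor victim (+$4,750 flat): $19,992 + $4,750 = $24,742.
Defendant has an out-of-state residence (+$2,750 flat): $24,742 + $2,750 = $27,492.

$27,492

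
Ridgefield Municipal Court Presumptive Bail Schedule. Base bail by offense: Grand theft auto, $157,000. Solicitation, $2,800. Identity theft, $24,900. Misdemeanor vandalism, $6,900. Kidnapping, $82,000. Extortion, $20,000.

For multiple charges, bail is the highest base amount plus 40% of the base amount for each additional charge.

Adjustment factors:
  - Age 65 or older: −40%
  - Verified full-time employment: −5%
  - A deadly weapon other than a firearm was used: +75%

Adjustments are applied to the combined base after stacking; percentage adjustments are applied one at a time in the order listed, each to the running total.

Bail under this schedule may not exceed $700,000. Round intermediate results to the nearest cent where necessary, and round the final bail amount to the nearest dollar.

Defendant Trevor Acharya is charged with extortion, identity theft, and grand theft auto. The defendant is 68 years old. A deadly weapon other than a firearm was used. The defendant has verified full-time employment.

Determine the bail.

Base amounts from the schedule: extortion $20,000; identity theft $24,900; grand theft auto $157,000.
Stacking rule: highest base plus 40% of each additional charge. Highest is grand theft auto at $157,000. Additional: $20,000 × 40% = $8,000; $24,900 × 40% = $9,960. Combined base = $157,000 + $17,960 = $174,960.
Age 65 or older (−40%): $174,960 × 0.6 = $104,976.
Verified full-time employment (−5%): $104,976 × 0.95 = $99,727.20.
A deadly weapon other than a firearm was used (+75%): $99,727.20 × 1.75 = $174,522.60.
$174,522.60 is within the $700,000 maximum.
Rounded to the nearest dollar: $174,523.

$174,523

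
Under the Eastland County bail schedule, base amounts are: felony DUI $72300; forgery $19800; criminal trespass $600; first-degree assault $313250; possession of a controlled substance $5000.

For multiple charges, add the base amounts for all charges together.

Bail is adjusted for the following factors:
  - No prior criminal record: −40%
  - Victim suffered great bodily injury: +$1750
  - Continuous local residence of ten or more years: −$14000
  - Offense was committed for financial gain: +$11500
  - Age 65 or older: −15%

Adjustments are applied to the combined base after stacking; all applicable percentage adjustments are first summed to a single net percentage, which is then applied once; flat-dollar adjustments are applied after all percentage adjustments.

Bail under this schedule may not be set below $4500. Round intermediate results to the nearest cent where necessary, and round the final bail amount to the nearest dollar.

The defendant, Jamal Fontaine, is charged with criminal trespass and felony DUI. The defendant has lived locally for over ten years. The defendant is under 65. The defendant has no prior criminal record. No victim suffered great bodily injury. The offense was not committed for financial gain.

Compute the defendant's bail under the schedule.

$29740

Base amounts from the schedule: criminal trespass $600; felony DUI $72300.
Stacking rule: sum of all bases. $600 + $72300 = $72900.
No prior criminal record (−40%): $72900 × 0.6 = $43740.
Continuous local residence of ten or more years (−$14000 flat): $43740 − $14000 = $29740.
$29740 is at or above the $4500 minimum.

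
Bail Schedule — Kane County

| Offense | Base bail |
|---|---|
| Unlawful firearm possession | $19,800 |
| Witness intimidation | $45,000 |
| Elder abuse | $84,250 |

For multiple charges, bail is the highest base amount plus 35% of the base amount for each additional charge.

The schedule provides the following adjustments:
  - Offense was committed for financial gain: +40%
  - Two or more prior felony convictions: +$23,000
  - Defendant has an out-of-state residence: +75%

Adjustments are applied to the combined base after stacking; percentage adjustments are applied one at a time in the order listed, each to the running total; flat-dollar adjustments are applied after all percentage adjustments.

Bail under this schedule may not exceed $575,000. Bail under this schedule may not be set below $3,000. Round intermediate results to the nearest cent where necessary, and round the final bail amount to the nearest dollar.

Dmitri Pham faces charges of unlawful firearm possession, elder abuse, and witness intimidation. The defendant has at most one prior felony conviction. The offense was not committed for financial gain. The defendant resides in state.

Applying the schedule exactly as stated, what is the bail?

Base amounts from the schedule: unlawful firearm possession $19,800; elder abuse $84,250; witness intimidation $45,000.
Stacking rule: highest base plus 35% of each additional charge. Highest is elder abuse at $84,250. Additional: $19,800 × 35% = $6,930; $45,000 × 35% = $15,750. Combined base = $84,250 + $22,680 = $106,930.
No adjustment factors apply to this defendant.
$106,930 is within the $575,000 maximum.
$106,930 is at or above the $3,000 minimum.

$106,930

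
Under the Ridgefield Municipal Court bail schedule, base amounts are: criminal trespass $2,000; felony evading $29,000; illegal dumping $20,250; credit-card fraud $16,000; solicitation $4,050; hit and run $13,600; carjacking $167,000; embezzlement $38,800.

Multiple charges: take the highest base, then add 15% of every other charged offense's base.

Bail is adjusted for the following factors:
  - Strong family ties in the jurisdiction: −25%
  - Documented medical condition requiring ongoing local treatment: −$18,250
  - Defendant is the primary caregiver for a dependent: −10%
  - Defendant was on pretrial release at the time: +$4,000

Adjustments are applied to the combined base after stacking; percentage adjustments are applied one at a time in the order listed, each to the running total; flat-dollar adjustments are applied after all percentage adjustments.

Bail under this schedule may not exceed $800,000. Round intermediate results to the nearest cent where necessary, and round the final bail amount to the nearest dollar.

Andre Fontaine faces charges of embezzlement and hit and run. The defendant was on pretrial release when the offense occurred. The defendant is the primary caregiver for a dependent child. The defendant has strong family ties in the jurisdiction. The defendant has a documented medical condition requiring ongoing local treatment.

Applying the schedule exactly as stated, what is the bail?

Base amounts from the schedule: embezzlement $38,800; hit and run $13,600.
Stacking rule: highest base plus 15% of each additional charge. Highest is embezzlement at $38,800. Additional: $13,600 × 15% = $2,040. Combined base = $38,800 + $2,040 = $40,840.
Strong family ties in the jurisdiction (−25%): $40,840 × 0.75 = $30,630.
Defendant is the primary caregiver for a dependent (−10%): $30,630 × 0.9 = $27,567.
Documented medical condition requiring ongoing local treatment (−$18,250 flat): $27,567 − $18,250 = $9,317.
Defendant was on pretrial release at the time (+$4,000 flat): $9,317 + $4,000 = $13,317.
$13,317 is within the $800,000 maximum.

$13,317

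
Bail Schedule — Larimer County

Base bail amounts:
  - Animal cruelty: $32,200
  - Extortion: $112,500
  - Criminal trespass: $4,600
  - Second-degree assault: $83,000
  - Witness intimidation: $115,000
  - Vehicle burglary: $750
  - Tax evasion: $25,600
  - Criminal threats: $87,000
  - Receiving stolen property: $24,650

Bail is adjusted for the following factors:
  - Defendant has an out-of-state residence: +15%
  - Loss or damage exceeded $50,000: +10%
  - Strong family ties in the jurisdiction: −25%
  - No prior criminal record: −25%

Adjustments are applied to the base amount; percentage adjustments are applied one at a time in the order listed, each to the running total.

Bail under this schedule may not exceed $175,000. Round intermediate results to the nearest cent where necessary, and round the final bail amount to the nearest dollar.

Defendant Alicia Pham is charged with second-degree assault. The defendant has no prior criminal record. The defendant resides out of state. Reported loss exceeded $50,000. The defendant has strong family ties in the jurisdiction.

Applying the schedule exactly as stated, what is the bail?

$59,060

Base amounts from the schedule: second-degree assault $83,000.
Single charge. Combined base = $83,000.
Defendant has an out-of-state residence (+15%): $83,000 × 1.15 = $95,450.
Loss or damage exceeded $50,000 (+10%): $95,450 × 1.1 = $104,995.
Strong family ties in the jurisdiction (−25%): $104,995 × 0.75 = $78,746.25.
No prior criminal record (−25%): $78,746.25 × 0.75 = $59,059.69.
$59,059.69 is within the $175,000 maximum.
Rounded to the nearest dollar: $59,060.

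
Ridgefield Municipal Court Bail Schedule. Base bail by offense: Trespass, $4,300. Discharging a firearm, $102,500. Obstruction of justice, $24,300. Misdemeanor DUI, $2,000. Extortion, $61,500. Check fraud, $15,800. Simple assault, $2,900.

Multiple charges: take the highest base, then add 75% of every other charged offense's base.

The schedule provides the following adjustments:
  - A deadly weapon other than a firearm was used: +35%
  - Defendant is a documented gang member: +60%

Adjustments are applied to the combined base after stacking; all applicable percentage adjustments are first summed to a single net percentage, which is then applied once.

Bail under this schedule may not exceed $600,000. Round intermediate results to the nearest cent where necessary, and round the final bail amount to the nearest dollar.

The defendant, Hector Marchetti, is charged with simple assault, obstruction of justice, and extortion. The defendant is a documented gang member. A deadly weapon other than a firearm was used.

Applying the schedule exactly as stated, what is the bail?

Base amounts from the schedule: simple assault $2,900; obstruction of justice $24,300; extortion $61,500.
Stacking rule: highest base plus 75% of each additional charge. Highest is extortion at $61,500. Additional: $2,900 × 75% = $2,175; $24,300 × 75% = $18,225. Combined base = $61,500 + $20,400 = $81,900.
Net percentage adjustment: +35% +60% = +95%. $81,900 × 1.95 = $159,705.
$159,705 is within the $600,000 maximum.

$159,705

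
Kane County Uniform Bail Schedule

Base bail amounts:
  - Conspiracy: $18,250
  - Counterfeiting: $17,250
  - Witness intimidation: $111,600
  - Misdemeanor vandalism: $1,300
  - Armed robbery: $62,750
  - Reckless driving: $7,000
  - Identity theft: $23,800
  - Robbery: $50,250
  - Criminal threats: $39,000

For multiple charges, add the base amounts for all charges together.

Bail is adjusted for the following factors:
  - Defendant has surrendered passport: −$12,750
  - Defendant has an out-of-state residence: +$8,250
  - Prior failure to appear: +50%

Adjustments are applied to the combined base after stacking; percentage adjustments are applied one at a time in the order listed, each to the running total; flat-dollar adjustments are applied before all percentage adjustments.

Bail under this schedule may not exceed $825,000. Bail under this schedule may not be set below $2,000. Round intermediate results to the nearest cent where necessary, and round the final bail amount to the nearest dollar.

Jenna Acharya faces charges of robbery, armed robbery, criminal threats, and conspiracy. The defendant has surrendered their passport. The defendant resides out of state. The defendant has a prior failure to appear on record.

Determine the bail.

Base amounts from the schedule: robbery $50,250; armed robbery $62,750; criminal threats $39,000; conspiracy $18,250.
Stacking rule: sum of all bases. $50,250 + $62,750 + $39,000 + $18,250 = $170,250.
Defendant has surrendered passport (−$12,750 flat): $170,250 − $12,750 = $157,500.
Defendant has an out-of-state residence (+$8,250 flat): $157,500 + $8,250 = $165,750.
Prior failure to appear (+50%): $165,750 × 1.5 = $248,625.
$248,625 is within the $825,000 maximum.
$248,625 is at or above the $2,000 minimum.

$248,625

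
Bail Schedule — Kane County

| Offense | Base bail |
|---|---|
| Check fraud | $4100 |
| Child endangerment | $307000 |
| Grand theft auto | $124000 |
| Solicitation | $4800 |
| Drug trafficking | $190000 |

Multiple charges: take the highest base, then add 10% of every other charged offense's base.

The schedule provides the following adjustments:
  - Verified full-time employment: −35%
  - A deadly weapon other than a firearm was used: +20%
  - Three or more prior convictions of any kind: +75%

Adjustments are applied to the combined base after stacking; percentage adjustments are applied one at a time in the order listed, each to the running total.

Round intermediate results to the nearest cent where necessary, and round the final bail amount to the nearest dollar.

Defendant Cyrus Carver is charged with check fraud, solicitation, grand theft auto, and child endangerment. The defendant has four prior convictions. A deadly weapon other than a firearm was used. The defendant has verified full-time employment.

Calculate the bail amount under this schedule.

Base amounts from the schedule: check fraud $4100; solicitation $4800; grand theft auto $124000; child endangerment $307000.
Stacking rule: highest base plus 10% of each additional charge. Highest is child endangerment at $307000. Additional: $4100 × 10% = $410; $4800 × 10% = $480; $124000 × 10% = $12400. Combined base = $307000 + $13290 = $320290.
Verified full-time employment (−35%): $320290 × 0.65 = $208188.50.
A deadly weapon other than a firearm was used (+20%): $208188.50 × 1.2 = $249826.20.
Three or more prior convictions of any kind (+75%): $249826.20 × 1.75 = $437195.85.
Rounded to the nearest dollar: $437196.

$437196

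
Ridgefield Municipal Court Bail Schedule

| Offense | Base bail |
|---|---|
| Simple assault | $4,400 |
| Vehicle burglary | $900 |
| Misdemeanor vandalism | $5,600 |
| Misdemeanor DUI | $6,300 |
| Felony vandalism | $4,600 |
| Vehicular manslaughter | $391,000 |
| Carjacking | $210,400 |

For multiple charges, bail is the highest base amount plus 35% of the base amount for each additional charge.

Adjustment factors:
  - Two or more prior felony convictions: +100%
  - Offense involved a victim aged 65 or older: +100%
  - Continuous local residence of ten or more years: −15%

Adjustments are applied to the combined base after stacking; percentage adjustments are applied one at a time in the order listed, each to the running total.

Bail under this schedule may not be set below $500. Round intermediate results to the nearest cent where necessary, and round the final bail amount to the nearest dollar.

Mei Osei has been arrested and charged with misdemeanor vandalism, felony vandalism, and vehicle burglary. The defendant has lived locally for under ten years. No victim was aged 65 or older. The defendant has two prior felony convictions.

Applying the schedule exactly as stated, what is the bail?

$15,050

Base amounts from the schedule: misdemeanor vandalism $5,600; felony vandalism $4,600; vehicle burglary $900.
Stacking rule: highest base plus 35% of each additional charge. Highest is misdemeanor vandalism at $5,600. Additional: $4,600 × 35% = $1,610; $900 × 35% = $315. Combined base = $5,600 + $1,925 = $7,525.
Two or more prior felony convictions (+100%): $7,525 × 2 = $15,050.
$15,050 is at or above the $500 minimum.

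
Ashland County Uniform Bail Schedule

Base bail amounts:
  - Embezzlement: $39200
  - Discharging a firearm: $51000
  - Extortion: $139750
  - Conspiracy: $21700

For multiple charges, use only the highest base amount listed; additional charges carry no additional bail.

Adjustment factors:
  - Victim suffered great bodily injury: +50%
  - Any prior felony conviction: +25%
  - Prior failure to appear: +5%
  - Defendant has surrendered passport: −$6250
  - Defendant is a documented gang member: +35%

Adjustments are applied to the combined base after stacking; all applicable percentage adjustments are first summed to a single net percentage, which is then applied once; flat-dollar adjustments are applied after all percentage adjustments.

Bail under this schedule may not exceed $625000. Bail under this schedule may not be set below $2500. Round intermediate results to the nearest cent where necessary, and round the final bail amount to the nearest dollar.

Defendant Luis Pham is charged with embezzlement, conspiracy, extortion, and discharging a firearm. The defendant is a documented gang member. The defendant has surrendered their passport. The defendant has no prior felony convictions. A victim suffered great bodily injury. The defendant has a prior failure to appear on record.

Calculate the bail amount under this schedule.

$259275

Base amounts from the schedule: embezzlement $39200; conspiracy $21700; extortion $139750; discharging a firearm $51000.
Stacking rule: use the highest base only. Highest is extortion at $139750. Combined base = $139750.
Net percentage adjustment: +50% +5% +35% = +90%. $139750 × 1.9 = $265525.
Defendant has surrendered passport (−$6250 flat): $265525 − $6250 = $259275.
$259275 is within the $625000 maximum.
$259275 is at or above the $2500 minimum.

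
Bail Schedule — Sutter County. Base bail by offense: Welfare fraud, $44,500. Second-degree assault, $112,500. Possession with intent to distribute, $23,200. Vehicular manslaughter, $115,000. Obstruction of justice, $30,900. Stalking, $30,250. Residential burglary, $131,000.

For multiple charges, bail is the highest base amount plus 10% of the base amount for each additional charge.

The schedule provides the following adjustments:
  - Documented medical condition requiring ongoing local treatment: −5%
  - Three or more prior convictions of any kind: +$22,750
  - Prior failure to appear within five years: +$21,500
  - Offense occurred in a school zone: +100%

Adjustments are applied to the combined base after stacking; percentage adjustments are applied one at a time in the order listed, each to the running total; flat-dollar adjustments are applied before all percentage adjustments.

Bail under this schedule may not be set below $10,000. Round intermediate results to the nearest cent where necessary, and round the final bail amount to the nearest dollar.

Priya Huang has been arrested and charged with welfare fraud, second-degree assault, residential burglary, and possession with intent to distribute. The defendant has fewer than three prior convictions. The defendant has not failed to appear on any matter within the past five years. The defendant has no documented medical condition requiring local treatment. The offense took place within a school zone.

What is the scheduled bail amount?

$298,040

Base amounts from the schedule: welfare fraud $44,500; second-degree assault $112,500; residential burglary $131,000; possession with intent to distribute $23,200.
Stacking rule: highest base plus 10% of each additional charge. Highest is residential burglary at $131,000. Additional: $44,500 × 10% = $4,450; $112,500 × 10% = $11,250; $23,200 × 10% = $2,320. Combined base = $131,000 + $18,020 = $149,020.
Offense occurred in a school zone (+100%): $149,020 × 2 = $298,040.
$298,040 is at or above the $10,000 minimum.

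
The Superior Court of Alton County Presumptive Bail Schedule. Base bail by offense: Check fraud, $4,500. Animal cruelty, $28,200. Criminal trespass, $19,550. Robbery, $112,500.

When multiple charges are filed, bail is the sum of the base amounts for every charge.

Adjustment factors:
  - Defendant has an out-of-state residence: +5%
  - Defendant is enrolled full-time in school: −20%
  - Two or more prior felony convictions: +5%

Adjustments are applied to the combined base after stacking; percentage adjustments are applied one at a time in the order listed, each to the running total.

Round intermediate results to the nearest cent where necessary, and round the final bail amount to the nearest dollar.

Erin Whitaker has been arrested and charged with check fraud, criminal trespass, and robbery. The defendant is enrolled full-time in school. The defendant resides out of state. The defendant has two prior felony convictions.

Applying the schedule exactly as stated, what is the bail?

Base amounts from the schedule: check fraud $4,500; criminal trespass $19,550; robbery $112,500.
Stacking rule: sum of all bases. $4,500 + $19,550 + $112,500 = $136,550.
Defendant has an out-of-state residence (+5%): $136,550 × 1.05 = $143,377.50.
Defendant is enrolled full-time in school (−20%): $143,377.50 × 0.8 = $114,702.
Two or more prior felony convictions (+5%): $114,702 × 1.05 = $120,437.10.
Rounded to the nearest dollar: $120,437.

$120,437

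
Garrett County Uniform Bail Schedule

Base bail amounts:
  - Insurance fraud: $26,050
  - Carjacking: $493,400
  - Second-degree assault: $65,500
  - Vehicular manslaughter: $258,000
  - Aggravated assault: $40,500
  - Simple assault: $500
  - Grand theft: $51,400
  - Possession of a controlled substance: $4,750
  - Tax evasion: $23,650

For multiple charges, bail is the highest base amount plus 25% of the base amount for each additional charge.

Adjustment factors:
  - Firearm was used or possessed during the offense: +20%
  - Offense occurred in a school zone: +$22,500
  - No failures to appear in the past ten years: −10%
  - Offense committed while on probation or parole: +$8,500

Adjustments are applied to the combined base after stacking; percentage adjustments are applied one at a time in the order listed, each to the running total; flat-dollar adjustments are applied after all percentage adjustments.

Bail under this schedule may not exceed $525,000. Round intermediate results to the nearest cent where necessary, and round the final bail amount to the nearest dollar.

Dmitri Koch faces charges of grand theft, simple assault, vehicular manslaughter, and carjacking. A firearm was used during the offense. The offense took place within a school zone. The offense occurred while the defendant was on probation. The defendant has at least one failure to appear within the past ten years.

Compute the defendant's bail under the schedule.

$525,000

Base amounts from the schedule: grand theft $51,400; simple assault $500; vehicular manslaughter $258,000; carjacking $493,400.
Stacking rule: highest base plus 25% of each additional charge. Highest is carjacking at $493,400. Additional: $51,400 × 25% = $12,850; $500 × 25% = $125; $258,000 × 25% = $64,500. Combined base = $493,400 + $77,475 = $570,875.
Firearm was used or possessed during the offense (+20%): $570,875 × 1.2 = $685,050.
Offense occurred in a school zone (+$22,500 flat): $685,050 + $22,500 = $707,550.
Offense committed while on probation or parole (+$8,500 flat): $707,550 + $8,500 = $716,050.
Result $716,050 exceeds the maximum of $525,000; bail is capped at $525,000.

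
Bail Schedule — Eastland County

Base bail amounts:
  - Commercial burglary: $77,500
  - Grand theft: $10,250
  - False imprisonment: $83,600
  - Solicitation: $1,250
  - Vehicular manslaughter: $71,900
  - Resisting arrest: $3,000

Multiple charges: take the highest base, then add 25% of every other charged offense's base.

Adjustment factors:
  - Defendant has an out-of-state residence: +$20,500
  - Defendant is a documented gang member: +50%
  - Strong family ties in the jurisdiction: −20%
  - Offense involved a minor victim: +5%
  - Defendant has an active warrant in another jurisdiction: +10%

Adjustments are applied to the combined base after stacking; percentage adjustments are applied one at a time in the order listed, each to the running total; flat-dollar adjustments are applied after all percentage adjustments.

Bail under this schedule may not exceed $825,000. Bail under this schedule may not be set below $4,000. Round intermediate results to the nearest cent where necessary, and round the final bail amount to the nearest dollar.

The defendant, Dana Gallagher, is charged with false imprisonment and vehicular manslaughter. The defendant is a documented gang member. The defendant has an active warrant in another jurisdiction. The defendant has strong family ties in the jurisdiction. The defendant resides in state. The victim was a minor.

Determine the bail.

$140,783

Base amounts from the schedule: false imprisonment $83,600; vehicular manslaughter $71,900.
Stacking rule: highest base plus 25% of each additional charge. Highest is false imprisonment at $83,600. Additional: $71,900 × 25% = $17,975. Combined base = $83,600 + $17,975 = $101,575.
Defendant is a documented gang member (+50%): $101,575 × 1.5 = $152,362.50.
Strong family ties in the jurisdiction (−20%): $152,362.50 × 0.8 = $121,890.
Offense involved a minor victim (+5%): $121,890 × 1.05 = $127,984.50.
Defendant has an active warrant in another jurisdiction (+10%): $127,984.50 × 1.1 = $140,782.95.
$140,782.95 is within the $825,000 maximum.
$140,782.95 is at or above the $4,000 minimum.
Rounded to the nearest dollar: $140,783.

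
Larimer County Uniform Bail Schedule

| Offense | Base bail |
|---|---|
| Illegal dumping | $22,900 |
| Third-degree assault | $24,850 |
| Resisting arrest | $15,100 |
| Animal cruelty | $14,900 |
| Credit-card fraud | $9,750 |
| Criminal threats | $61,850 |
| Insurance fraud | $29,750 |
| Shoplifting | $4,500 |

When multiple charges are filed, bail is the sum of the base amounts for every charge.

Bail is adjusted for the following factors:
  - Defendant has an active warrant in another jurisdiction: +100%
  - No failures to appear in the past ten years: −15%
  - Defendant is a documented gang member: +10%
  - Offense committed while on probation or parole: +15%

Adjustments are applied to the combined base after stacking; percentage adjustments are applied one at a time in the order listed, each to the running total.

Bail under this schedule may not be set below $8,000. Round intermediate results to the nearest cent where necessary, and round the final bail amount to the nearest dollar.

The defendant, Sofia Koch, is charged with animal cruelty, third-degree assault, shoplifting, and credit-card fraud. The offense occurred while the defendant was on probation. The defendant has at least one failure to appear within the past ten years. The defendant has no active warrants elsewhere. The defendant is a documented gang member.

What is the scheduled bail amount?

$68,310

Base amounts from the schedule: animal cruelty $14,900; third-degree assault $24,850; shoplifting $4,500; credit-card fraud $9,750.
Stacking rule: sum of all bases. $14,900 + $24,850 + $4,500 + $9,750 = $54,000.
Defendant is a documented gang member (+10%): $54,000 × 1.1 = $59,400.
Offense committed while on probation or parole (+15%): $59,400 × 1.15 = $68,310.
$68,310 is at or above the $8,000 minimum.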